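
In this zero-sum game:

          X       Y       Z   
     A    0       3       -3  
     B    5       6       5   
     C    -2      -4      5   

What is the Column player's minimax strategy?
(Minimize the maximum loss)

Column should play X or Z (all achieve the minimum), value = 5

Work:
Column player minimizes Row's maximum payoff:
Column X: max payoff to Row = 5
Column Y: max payoff to Row = 6
Column Z: max payoff to Row = 5
Minimum is 5, achieved by columns X, Z (tied).
Each of X or Z is a minimax strategy.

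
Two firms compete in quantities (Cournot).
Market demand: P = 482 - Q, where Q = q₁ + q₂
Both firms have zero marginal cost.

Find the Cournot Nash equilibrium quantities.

q₁* = q₂* = 160.67; P* = 160.67

Work:
Profit: π_i = P·q_i = (a - q_i - q_j)·q_i
FOC: ∂π_i/∂q_i = a - 2q_i - q_j = 0
Reaction function: q_i = (482 - q_j)/2
Symmetry: q* = 482/3 = 160.67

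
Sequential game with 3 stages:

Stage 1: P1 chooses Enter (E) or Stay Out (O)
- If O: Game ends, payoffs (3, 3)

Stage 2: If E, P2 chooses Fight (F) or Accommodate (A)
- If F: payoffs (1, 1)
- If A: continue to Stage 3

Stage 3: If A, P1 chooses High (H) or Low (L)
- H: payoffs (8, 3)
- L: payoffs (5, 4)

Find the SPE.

SPE: (E, A, H); Outcome (8, 3)

Work:
Stage 3: P1 chooses H (8 vs 5)
Stage 2: P2: F->1, A->3 (anticipating H). Choose A
Stage 1: P1: O->3, E->8 (anticipating A, H). Choose E
SPE path: E -> A -> H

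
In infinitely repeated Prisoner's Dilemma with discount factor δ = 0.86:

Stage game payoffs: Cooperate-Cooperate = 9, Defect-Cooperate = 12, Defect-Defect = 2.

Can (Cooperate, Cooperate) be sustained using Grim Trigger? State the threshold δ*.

δ* = 0.3; since δ = 0.86 ≥ 0.3, cooperation can be sustained

Work:
For Grim Trigger:
Cooperate forever: 9/(1-δ)
Defect then punished: 12 + 2·δ/(1-δ)
Need: 9/(1-δ) ≥ 12 + 2·δ/(1-δ)
Solving: δ ≥ (T-R)/(T-P) = (12-9)/(12-2) = 0.3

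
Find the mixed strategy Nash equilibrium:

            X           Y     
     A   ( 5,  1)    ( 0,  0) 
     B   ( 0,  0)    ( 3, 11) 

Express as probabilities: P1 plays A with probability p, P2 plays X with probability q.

p = 0.9167, q = 0.375

Work:
Find probabilities that make opponent indifferent:
P2 chooses q to make P1 indifferent between A and B
P1 chooses p to make P2 indifferent between X and Y
Mixed NE: P1 plays (A: 0.9167, B: 0.0833), P2 plays (X: 0.375, Y: 0.625)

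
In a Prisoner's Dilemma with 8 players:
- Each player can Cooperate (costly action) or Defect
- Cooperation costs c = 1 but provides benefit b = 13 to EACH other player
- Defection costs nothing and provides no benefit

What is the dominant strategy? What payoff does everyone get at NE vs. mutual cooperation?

Dominant: Defect; NE payoff = 0; Coop payoff = 90

Work:
Defect dominates (saves cost c = 1, benefit to others is external)
NE: All defect → everyone gets 0
If all cooperate: each receives (7)×13 - 1 = 90
Social dilemma: 90 > 0 but NE gives 0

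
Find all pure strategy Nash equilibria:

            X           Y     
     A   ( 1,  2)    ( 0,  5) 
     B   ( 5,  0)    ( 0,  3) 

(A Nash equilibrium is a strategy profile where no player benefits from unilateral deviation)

Nash equilibrium: (A, Y), (B, Y)

Work:
Best responses:
  P1 vs X: payoffs [1, 5] → best response B (payoff 5)
  P1 vs Y: payoffs [0, 0] → best response A/B (payoff 0)
  P2 vs A: payoffs [2, 5] → best response Y (payoff 5)
  P2 vs B: payoffs [0, 3] → best response Y (payoff 3)
Mutual best responses: (A,Y), (B,Y) → Nash equilibria.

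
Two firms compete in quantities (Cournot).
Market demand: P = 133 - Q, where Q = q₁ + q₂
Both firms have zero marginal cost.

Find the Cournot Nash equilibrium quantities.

q₁* = q₂* = 44.33; P* = 44.33

Work:
Profit: π_i = P·q_i = (a - q_i - q_j)·q_i
FOC: ∂π_i/∂q_i = a - 2q_i - q_j = 0
Reaction function: q_i = (133 - q_j)/2
Symmetry: q* = 133/3 = 44.33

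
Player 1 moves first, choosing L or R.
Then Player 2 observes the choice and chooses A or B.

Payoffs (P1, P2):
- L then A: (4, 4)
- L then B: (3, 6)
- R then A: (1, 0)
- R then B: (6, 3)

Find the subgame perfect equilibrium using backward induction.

P1 plays R, P2 plays B after L and B after R; Payoff (6, 3)

Work:
Backward induction:
After L: P2 chooses B → P1 gets 3
After R: P2 chooses B → P1 gets 6
P1 chooses R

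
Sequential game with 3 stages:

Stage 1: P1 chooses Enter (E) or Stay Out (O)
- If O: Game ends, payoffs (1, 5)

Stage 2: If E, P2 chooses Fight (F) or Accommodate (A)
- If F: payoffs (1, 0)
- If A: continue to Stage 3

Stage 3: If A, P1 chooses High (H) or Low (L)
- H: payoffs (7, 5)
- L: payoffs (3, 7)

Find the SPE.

SPE: (E, A, H); Outcome (7, 5)

Work:
Stage 3: P1 chooses H (7 vs 3)
Stage 2: P2: F->0, A->5 (anticipating H). Choose A
Stage 1: P1: O->1, E->7 (anticipating A, H). Choose E
SPE path: E -> A -> H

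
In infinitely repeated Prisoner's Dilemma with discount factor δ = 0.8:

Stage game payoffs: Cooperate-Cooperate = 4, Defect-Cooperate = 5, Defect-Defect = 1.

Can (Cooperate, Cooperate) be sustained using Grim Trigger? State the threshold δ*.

δ* = 0.25; since δ = 0.8 ≥ 0.25, cooperation can be sustained

Work:
For Grim Trigger:
Cooperate forever: 4/(1-δ)
Defect then punished: 5 + 1·δ/(1-δ)
Need: 4/(1-δ) ≥ 5 + 1·δ/(1-δ)
Solving: δ ≥ (T-R)/(T-P) = (5-4)/(5-1) = 0.25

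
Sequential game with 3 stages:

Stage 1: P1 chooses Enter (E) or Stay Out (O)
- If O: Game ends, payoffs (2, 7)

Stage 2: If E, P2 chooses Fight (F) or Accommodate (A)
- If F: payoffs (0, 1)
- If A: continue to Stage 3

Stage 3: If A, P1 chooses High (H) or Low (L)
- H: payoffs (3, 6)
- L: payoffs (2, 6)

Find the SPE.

SPE: (E, A, H); Outcome (3, 6)

Work:
Stage 3: P1 chooses H (3 vs 2)
Stage 2: P2: F->1, A->6 (anticipating H). Choose A
Stage 1: P1: O->2, E->3 (anticipating A, H). Choose E
SPE path: E -> A -> H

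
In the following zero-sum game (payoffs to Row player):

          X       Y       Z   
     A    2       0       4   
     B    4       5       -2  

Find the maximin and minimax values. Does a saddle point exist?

Maximin = 0, Minimax = 4, Saddle: False

Work:
Row minimums: [0, -2] → maximin = 0
Column maximums: [4, 5, 4] → minimax = 4
No saddle point (maximin ≠ minimax). Mixed strategy needed.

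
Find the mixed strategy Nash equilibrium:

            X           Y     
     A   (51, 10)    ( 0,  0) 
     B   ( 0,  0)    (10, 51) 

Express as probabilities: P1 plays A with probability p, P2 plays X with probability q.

p = 0.8361, q = 0.1639

Work:
Find probabilities that make opponent indifferent:
P2 chooses q to make P1 indifferent between A and B
P1 chooses p to make P2 indifferent between X and Y
Mixed NE: P1 plays (A: 0.8361, B: 0.1639), P2 plays (X: 0.1639, Y: 0.8361)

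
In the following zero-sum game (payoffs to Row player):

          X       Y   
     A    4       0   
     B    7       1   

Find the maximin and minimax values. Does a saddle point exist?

Maximin = 1, Minimax = 1, Saddle: True

Work:
Row minimums: [0, 1] → maximin = 1
Column maximums: [7, 1] → minimax = 1
Saddle point exists! Game value = 1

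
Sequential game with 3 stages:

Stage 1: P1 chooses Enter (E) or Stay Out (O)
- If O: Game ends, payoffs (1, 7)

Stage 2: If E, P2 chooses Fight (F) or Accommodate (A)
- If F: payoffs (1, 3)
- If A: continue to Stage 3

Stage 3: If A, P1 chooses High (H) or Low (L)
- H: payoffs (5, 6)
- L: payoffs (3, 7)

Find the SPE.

SPE: (E, A, H); Outcome (5, 6)

Work:
Stage 3: P1 chooses H (5 vs 3)
Stage 2: P2: F->3, A->6 (anticipating H). Choose A
Stage 1: P1: O->1, E->5 (anticipating A, H). Choose E
SPE path: E -> A -> H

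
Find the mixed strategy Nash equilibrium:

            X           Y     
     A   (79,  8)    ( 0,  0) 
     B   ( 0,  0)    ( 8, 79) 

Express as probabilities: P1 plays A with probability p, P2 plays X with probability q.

p = 0.908, q = 0.092

Work:
Find probabilities that make opponent indifferent:
P2 chooses q to make P1 indifferent between A and B
P1 chooses p to make P2 indifferent between X and Y
Mixed NE: P1 plays (A: 0.908, B: 0.092), P2 plays (X: 0.092, Y: 0.908)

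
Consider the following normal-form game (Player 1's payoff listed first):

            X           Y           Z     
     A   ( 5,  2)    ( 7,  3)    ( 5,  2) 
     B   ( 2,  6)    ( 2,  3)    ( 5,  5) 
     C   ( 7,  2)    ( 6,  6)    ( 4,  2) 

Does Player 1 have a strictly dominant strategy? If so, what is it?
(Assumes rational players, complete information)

No strictly dominant strategy exists for Player 1

Work:
A strategy strictly dominates another if it gives a strictly higher payoff against every opponent action. Compare each pair of P1's strategies column-by-column:
  A vs B: [5 vs 2, 7 vs 2, 5 vs 5] → A does not strictly dominate B (column Z: 5 ≤ 5)
  A vs C: [5 vs 7, 7 vs 6, 5 vs 4] → A does not strictly dominate C (column X: 5 ≤ 7)
  B vs A: [2 vs 5, 2 vs 7, 5 vs 5] → B does not strictly dominate A (column X: 2 ≤ 5)
  B vs C: [2 vs 7, 2 vs 6, 5 vs 4] → B does not strictly dominate C (column X: 2 ≤ 7)
  C vs A: [7 vs 5, 6 vs 7, 4 vs 5] → C does not strictly dominate A (column Y: 6 ≤ 7)
  C vs B: [7 vs 2, 6 vs 2, 4 vs 5] → C does not strictly dominate B (column Z: 4 ≤ 5)
No single strategy strictly dominates all others → no strictly dominant strategy.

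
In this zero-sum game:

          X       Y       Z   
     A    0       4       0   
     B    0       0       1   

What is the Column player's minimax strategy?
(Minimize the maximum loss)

Column should play X, value = 0

Work:
Column player minimizes Row's maximum payoff:
Column X: max payoff to Row = 0
Column Y: max payoff to Row = 4
Column Z: max payoff to Row = 1
Minimum is 0, achieved by column X.
Minimax strategy: X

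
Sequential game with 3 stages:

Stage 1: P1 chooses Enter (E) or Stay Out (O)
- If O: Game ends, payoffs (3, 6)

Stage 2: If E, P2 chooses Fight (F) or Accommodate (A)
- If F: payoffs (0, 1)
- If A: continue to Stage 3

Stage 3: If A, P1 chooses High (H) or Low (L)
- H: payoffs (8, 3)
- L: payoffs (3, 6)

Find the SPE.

SPE: (E, A, H); Outcome (8, 3)

Work:
Stage 3: P1 chooses H (8 vs 3)
Stage 2: P2: F->1, A->3 (anticipating H). Choose A
Stage 1: P1: O->3, E->8 (anticipating A, H). Choose E
SPE path: E -> A -> H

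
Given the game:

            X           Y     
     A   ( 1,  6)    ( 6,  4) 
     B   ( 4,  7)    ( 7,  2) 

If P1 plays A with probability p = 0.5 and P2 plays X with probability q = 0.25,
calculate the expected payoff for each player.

E[P1] = 5.5, E[P2] = 3.875

Work:
E[P1] = p·q·π₁(A,X) + p·(1-q)·π₁(A,Y) + (1-p)·q·π₁(B,X) + (1-p)·(1-q)·π₁(B,Y)
= 0.5·0.25·1 + 0.5·0.75·6 + 0.5·0.25·4 + 0.5·0.75·7
= 5.5

E[P2] = 3.875 (similar calculation)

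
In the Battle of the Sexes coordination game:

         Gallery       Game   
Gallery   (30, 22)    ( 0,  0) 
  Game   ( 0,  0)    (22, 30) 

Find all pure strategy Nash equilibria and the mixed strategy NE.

Pure NE: (Gallery, Gallery) and (Game, Game); Mixed NE: p = 0.5769, q = 0.4231

Work:
Check pure NE:
(Gallery, Gallery): (30, 22) - no unilateral deviation beneficial
(Game, Game): (22, 30) - no unilateral deviation beneficial
Mixed NE: P1 plays Gallery with p = 0.5769, P2 plays Gallery with q = 0.4231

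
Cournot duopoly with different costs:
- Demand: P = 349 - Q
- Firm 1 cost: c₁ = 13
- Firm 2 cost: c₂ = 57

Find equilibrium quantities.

q₁* = 126.67, q₂* = 82.67

Work:
Reaction: q₁ = (349 - 13 - q₂)/2
Reaction: q₂ = (349 - 57 - q₁)/2
Solve simultaneously:
q₁* = (349 - 2×13 + 57)/3 = 126.67
q₂* = (349 - 2×57 + 13)/3 = 82.67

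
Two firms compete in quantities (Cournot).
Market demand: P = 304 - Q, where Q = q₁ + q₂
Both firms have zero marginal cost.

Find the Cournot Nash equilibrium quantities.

q₁* = q₂* = 101.33; P* = 101.33

Work:
Profit: π_i = P·q_i = (a - q_i - q_j)·q_i
FOC: ∂π_i/∂q_i = a - 2q_i - q_j = 0
Reaction function: q_i = (304 - q_j)/2
Symmetry: q* = 304/3 = 101.33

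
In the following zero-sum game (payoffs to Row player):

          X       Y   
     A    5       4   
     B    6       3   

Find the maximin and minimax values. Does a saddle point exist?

Maximin = 4, Minimax = 4, Saddle: True

Work:
Row minimums: [4, 3] → maximin = 4
Column maximums: [6, 4] → minimax = 4
Saddle point exists! Game value = 4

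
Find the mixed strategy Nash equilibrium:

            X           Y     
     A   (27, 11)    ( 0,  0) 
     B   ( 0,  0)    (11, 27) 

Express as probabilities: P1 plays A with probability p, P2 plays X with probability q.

p = 0.7105, q = 0.2895

Work:
Find probabilities that make opponent indifferent:
P2 chooses q to make P1 indifferent between A and B
P1 chooses p to make P2 indifferent between X and Y
Mixed NE: P1 plays (A: 0.7105, B: 0.2895), P2 plays (X: 0.2895, Y: 0.7105)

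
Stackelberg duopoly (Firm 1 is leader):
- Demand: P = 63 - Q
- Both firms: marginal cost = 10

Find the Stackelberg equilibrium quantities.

q₁* (leader) = 26.5, q₂* (follower) = 13.25

Work:
Follower's reaction: q₂ = (a - c - q₁)/2
Leader substitutes: π₁ = q₁·(a - q₁ - (a-c-q₁)/2 - c)
FOC: q₁* = (63 - 10)/2 = 26.50
Then: q₂* = (63 - 10 - 26.5)/2 = 13.25
Leader has first-mover advantage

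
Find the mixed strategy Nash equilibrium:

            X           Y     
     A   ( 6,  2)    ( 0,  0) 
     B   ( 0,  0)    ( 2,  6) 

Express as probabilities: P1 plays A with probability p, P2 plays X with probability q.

p = 0.75, q = 0.25

Work:
Find probabilities that make opponent indifferent:
P2 chooses q to make P1 indifferent between A and B
P1 chooses p to make P2 indifferent between X and Y
Mixed NE: P1 plays (A: 0.75, B: 0.25), P2 plays (X: 0.25, Y: 0.75)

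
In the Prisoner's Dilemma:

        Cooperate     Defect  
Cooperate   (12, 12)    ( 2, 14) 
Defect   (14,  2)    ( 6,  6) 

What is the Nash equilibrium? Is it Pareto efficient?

(Defect, Defect) is NE; not Pareto efficient

Work:
Defect dominates Cooperate for both players:
If P2 cooperates: Defect (14) > Cooperate (12)
If P2 defects: Defect (6) > Cooperate (2)
NE: (Defect, Defect) with payoff (6, 6)
But (Cooperate, Cooperate) = (12, 12) Pareto dominates (6, 6)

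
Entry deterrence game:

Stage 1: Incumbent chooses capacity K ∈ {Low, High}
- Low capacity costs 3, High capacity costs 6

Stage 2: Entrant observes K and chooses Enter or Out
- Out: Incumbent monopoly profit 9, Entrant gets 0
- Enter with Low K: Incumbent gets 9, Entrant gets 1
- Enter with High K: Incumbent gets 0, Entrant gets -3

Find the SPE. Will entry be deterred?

SPE: (Low, Enter|Low, Out|High); Entry not deterred. Incumbent net profit = 6, Entrant gets 1

Work:
After Low K: Entrant enters (1 > 0)
After High K: Entrant stays out (-3 < 0)
Incumbent: Low → 9−3=6, High → 9−6=3
Incumbent chooses Low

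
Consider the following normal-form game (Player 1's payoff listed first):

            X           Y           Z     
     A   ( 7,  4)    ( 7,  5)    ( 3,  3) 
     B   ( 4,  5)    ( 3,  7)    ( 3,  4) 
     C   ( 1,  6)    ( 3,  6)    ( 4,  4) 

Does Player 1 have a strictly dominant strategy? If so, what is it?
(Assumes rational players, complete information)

No strictly dominant strategy exists for Player 1

Work:
A strategy strictly dominates another if it gives a strictly higher payoff against every opponent action. Compare each pair of P1's strategies column-by-column:
  A vs B: [7 vs 4, 7 vs 3, 3 vs 3] → A does not strictly dominate B (column Z: 3 ≤ 3)
  A vs C: [7 vs 1, 7 vs 3, 3 vs 4] → A does not strictly dominate C (column Z: 3 ≤ 4)
  B vs A: [4 vs 7, 3 vs 7, 3 vs 3] → B does not strictly dominate A (column X: 4 ≤ 7)
  B vs C: [4 vs 1, 3 vs 3, 3 vs 4] → B does not strictly dominate C (column Y: 3 ≤ 3)
  C vs A: [1 vs 7, 3 vs 7, 4 vs 3] → C does not strictly dominate A (column X: 1 ≤ 7)
  C vs B: [1 vs 4, 3 vs 3, 4 vs 3] → C does not strictly dominate B (column X: 1 ≤ 4)
No single strategy strictly dominates all others → no strictly dominant strategy.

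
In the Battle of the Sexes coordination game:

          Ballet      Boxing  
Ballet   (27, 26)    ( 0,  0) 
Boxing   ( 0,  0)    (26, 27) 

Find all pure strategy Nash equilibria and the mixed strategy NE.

Pure NE: (Ballet, Ballet) and (Boxing, Boxing); Mixed NE: p = 0.5094, q = 0.4906

Work:
Check pure NE:
(Ballet, Ballet): (27, 26) - no unilateral deviation beneficial
(Boxing, Boxing): (26, 27) - no unilateral deviation beneficial
Mixed NE: P1 plays Ballet with p = 0.5094, P2 plays Ballet with q = 0.4906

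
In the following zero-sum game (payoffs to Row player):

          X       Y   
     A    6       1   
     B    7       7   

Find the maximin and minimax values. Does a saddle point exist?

Maximin = 7, Minimax = 7, Saddle: True

Work:
Row minimums: [1, 7] → maximin = 7
Column maximums: [7, 7] → minimax = 7
Saddle point exists! Game value = 7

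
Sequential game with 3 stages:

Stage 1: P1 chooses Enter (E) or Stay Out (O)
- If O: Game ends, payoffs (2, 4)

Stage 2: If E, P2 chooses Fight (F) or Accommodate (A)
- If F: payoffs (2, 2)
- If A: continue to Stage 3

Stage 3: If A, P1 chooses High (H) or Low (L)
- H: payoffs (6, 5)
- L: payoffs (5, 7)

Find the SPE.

SPE: (E, A, H); Outcome (6, 5)

Work:
Stage 3: P1 chooses H (6 vs 5)
Stage 2: P2: F->2, A->5 (anticipating H). Choose A
Stage 1: P1: O->2, E->6 (anticipating A, H). Choose E
SPE path: E -> A -> H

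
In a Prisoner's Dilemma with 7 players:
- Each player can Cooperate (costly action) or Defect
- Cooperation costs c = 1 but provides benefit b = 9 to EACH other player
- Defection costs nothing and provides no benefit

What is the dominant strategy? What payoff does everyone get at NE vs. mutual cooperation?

Dominant: Defect; NE payoff = 0; Coop payoff = 53

Work:
Defect dominates (saves cost c = 1, benefit to others is external)
NE: All defect → everyone gets 0
If all cooperate: each receives (6)×9 - 1 = 53
Social dilemma: 53 > 0 but NE gives 0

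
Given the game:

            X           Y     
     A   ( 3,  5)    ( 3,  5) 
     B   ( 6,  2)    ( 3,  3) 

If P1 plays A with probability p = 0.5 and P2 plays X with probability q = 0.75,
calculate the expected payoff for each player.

E[P1] = 4.125, E[P2] = 3.625

Work:
E[P1] = p·q·π₁(A,X) + p·(1-q)·π₁(A,Y) + (1-p)·q·π₁(B,X) + (1-p)·(1-q)·π₁(B,Y)
= 0.5·0.75·3 + 0.5·0.25·3 + 0.5·0.75·6 + 0.5·0.25·3
= 4.125

E[P2] = 3.625 (similar calculation)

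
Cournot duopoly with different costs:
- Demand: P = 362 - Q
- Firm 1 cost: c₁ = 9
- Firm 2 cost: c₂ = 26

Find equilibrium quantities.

q₁* = 123.33, q₂* = 106.33

Work:
Reaction: q₁ = (362 - 9 - q₂)/2
Reaction: q₂ = (362 - 26 - q₁)/2
Solve simultaneously:
q₁* = (362 - 2×9 + 26)/3 = 123.33
q₂* = (362 - 2×26 + 9)/3 = 106.33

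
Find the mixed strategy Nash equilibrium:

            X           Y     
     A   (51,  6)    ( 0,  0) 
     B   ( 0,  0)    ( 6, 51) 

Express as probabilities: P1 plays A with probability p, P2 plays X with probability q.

p = 0.8947, q = 0.1053

Work:
Find probabilities that make opponent indifferent:
P2 chooses q to make P1 indifferent between A and B
P1 chooses p to make P2 indifferent between X and Y
Mixed NE: P1 plays (A: 0.8947, B: 0.1053), P2 plays (X: 0.1053, Y: 0.8947)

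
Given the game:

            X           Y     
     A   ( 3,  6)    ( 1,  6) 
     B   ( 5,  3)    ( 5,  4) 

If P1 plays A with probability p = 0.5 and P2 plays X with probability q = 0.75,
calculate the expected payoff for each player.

E[P1] = 3.75, E[P2] = 4.625

Work:
E[P1] = p·q·π₁(A,X) + p·(1-q)·π₁(A,Y) + (1-p)·q·π₁(B,X) + (1-p)·(1-q)·π₁(B,Y)
= 0.5·0.75·3 + 0.5·0.25·1 + 0.5·0.75·5 + 0.5·0.25·5
= 3.75

E[P2] = 4.625 (similar calculation)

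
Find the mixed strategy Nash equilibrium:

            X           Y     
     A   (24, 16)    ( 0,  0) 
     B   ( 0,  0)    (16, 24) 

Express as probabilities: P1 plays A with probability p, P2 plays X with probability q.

p = 0.6, q = 0.4

Work:
Find probabilities that make opponent indifferent:
P2 chooses q to make P1 indifferent between A and B
P1 chooses p to make P2 indifferent between X and Y
Mixed NE: P1 plays (A: 0.6, B: 0.4), P2 plays (X: 0.4, Y: 0.6)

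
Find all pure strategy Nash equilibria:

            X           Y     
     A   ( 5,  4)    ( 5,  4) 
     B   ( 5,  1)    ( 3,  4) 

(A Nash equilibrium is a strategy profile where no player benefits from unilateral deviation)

Nash equilibrium: (A, X), (A, Y)

Work:
Best responses:
  P1 vs X: payoffs [5, 5] → best response A/B (payoff 5)
  P1 vs Y: payoffs [5, 3] → best response A (payoff 5)
  P2 vs A: payoffs [4, 4] → best response X/Y (payoff 4)
  P2 vs B: payoffs [1, 4] → best response Y (payoff 4)
Mutual best responses: (A,X), (A,Y) → Nash equilibria.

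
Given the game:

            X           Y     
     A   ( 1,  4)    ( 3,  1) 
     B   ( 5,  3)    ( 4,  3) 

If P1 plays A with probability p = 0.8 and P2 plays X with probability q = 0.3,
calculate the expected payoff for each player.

E[P1] = 2.78, E[P2] = 2.12

Work:
E[P1] = p·q·π₁(A,X) + p·(1-q)·π₁(A,Y) + (1-p)·q·π₁(B,X) + (1-p)·(1-q)·π₁(B,Y)
= 0.8·0.3·1 + 0.8·0.7·3 + 0.2·0.3·5 + 0.2·0.7·4
= 2.78

E[P2] = 2.12 (similar calculation)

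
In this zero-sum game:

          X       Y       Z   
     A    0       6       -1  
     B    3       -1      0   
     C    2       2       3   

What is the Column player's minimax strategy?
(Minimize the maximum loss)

Column should play X or Z (all achieve the minimum), value = 3

Work:
Column player minimizes Row's maximum payoff:
Column X: max payoff to Row = 3
Column Y: max payoff to Row = 6
Column Z: max payoff to Row = 3
Minimum is 3, achieved by columns X, Z (tied).
Each of X or Z is a minimax strategy.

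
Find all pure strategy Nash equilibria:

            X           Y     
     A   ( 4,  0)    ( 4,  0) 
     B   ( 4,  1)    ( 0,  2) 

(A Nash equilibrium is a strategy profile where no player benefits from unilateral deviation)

Nash equilibrium: (A, X), (A, Y)

Work:
Best responses:
  P1 vs X: payoffs [4, 4] → best response A/B (payoff 4)
  P1 vs Y: payoffs [4, 0] → best response A (payoff 4)
  P2 vs A: payoffs [0, 0] → best response X/Y (payoff 0)
  P2 vs B: payoffs [1, 2] → best response Y (payoff 2)
Mutual best responses: (A,X), (A,Y) → Nash equilibria.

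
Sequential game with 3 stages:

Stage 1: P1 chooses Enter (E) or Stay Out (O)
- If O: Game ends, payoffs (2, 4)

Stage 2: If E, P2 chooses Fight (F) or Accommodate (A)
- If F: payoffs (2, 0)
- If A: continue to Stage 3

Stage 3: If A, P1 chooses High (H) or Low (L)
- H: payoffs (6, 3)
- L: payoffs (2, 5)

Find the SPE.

SPE: (E, A, H); Outcome (6, 3)

Work:
Stage 3: P1 chooses H (6 vs 2)
Stage 2: P2: F->0, A->3 (anticipating H). Choose A
Stage 1: P1: O->2, E->6 (anticipating A, H). Choose E
SPE path: E -> A -> H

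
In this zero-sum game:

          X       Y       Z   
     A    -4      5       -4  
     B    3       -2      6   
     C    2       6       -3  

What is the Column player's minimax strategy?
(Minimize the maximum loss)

Column should play X, value = 3

Work:
Column player minimizes Row's maximum payoff:
Column X: max payoff to Row = 3
Column Y: max payoff to Row = 6
Column Z: max payoff to Row = 6
Minimum is 3, achieved by column X.
Minimax strategy: X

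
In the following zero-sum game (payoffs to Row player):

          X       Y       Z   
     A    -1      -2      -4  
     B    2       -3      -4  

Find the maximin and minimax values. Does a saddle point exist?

Maximin = -4, Minimax = -4, Saddle: True

Work:
Row minimums: [-4, -4] → maximin = -4
Column maximums: [2, -2, -4] → minimax = -4
Saddle point exists! Game value = -4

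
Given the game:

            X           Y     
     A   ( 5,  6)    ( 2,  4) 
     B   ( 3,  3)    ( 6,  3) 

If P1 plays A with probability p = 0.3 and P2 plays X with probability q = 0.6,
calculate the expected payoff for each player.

E[P1] = 4.08, E[P2] = 3.66

Work:
E[P1] = p·q·π₁(A,X) + p·(1-q)·π₁(A,Y) + (1-p)·q·π₁(B,X) + (1-p)·(1-q)·π₁(B,Y)
= 0.3·0.6·5 + 0.3·0.4·2 + 0.7·0.6·3 + 0.7·0.4·6
= 4.08

E[P2] = 3.66 (similar calculation)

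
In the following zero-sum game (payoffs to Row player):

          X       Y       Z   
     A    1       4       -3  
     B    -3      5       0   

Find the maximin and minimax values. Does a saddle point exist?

Maximin = -3, Minimax = 0, Saddle: False

Work:
Row minimums: [-3, -3] → maximin = -3
Column maximums: [1, 5, 0] → minimax = 0
No saddle point (maximin ≠ minimax). Mixed strategy needed.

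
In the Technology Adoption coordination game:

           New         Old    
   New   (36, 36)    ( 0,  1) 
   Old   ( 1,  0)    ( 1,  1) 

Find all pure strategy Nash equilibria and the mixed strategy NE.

Pure NE: (New, New) and (Old, Old); Mixed NE: p = 0.0278, q = 0.0278

Work:
Check pure NE:
(New, New): (36, 36) - no unilateral deviation beneficial
(Old, Old): (1, 1) - no unilateral deviation beneficial
Mixed NE: P1 plays New with p = 0.0278, P2 plays New with q = 0.0278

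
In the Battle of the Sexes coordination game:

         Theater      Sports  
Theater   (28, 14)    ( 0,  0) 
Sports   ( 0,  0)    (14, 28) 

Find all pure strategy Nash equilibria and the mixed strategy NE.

Pure NE: (Theater, Theater) and (Sports, Sports); Mixed NE: p = 0.6667, q = 0.3333

Work:
Check pure NE:
(Theater, Theater): (28, 14) - no unilateral deviation beneficial
(Sports, Sports): (14, 28) - no unilateral deviation beneficial
Mixed NE: P1 plays Theater with p = 0.6667, P2 plays Theater with q = 0.3333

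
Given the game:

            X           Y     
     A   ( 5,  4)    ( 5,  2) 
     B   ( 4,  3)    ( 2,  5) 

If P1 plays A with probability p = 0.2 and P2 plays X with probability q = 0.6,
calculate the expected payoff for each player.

E[P1] = 3.56, E[P2] = 3.68

Work:
E[P1] = p·q·π₁(A,X) + p·(1-q)·π₁(A,Y) + (1-p)·q·π₁(B,X) + (1-p)·(1-q)·π₁(B,Y)
= 0.2·0.6·5 + 0.2·0.4·5 + 0.8·0.6·4 + 0.8·0.4·2
= 3.56

E[P2] = 3.68 (similar calculation)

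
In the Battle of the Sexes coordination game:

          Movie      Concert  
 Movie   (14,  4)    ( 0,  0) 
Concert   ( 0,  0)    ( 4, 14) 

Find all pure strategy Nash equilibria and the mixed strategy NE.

Pure NE: (Movie, Movie) and (Concert, Concert); Mixed NE: p = 0.7778, q = 0.2222

Work:
Check pure NE:
(Movie, Movie): (14, 4) - no unilateral deviation beneficial
(Concert, Concert): (4, 14) - no unilateral deviation beneficial
Mixed NE: P1 plays Movie with p = 0.7778, P2 plays Movie with q = 0.2222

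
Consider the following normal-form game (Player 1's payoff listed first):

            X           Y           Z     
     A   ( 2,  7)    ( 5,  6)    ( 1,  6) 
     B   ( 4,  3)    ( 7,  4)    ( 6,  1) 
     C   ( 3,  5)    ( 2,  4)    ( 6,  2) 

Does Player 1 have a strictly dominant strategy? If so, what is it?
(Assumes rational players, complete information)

No strictly dominant strategy exists for Player 1

Work:
A strategy strictly dominates another if it gives a strictly higher payoff against every opponent action. Compare each pair of P1's strategies column-by-column:
  A vs B: [2 vs 4, 5 vs 7, 1 vs 6] → A does not strictly dominate B (column X: 2 ≤ 4)
  A vs C: [2 vs 3, 5 vs 2, 1 vs 6] → A does not strictly dominate C (column X: 2 ≤ 3)
  B vs A: [4 vs 2, 7 vs 5, 6 vs 1] → B strictly dominates A
  B vs C: [4 vs 3, 7 vs 2, 6 vs 6] → B does not strictly dominate C (column Z: 6 ≤ 6)
  C vs A: [3 vs 2, 2 vs 5, 6 vs 1] → C does not strictly dominate A (column Y: 2 ≤ 5)
  C vs B: [3 vs 4, 2 vs 7, 6 vs 6] → C does not strictly dominate B (column X: 3 ≤ 4)
No single strategy strictly dominates all others → no strictly dominant strategy.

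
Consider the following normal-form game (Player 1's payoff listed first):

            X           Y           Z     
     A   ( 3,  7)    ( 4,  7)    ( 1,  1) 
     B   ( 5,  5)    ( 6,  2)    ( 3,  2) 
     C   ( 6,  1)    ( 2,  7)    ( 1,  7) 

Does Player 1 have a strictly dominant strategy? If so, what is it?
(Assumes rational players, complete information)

No strictly dominant strategy exists for Player 1

Work:
A strategy strictly dominates another if it gives a strictly higher payoff against every opponent action. Compare each pair of P1's strategies column-by-column:
  A vs B: [3 vs 5, 4 vs 6, 1 vs 3] → A does not strictly dominate B (column X: 3 ≤ 5)
  A vs C: [3 vs 6, 4 vs 2, 1 vs 1] → A does not strictly dominate C (column X: 3 ≤ 6)
  B vs A: [5 vs 3, 6 vs 4, 3 vs 1] → B strictly dominates A
  B vs C: [5 vs 6, 6 vs 2, 3 vs 1] → B does not strictly dominate C (column X: 5 ≤ 6)
  C vs A: [6 vs 3, 2 vs 4, 1 vs 1] → C does not strictly dominate A (column Y: 2 ≤ 4)
  C vs B: [6 vs 5, 2 vs 6, 1 vs 3] → C does not strictly dominate B (column Y: 2 ≤ 6)
No single strategy strictly dominates all others → no strictly dominant strategy.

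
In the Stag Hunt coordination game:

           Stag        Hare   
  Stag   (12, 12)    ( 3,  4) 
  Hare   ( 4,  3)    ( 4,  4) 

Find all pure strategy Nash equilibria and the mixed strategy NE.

Pure NE: (Stag, Stag) and (Hare, Hare); Mixed NE: p = 0.1111, q = 0.1111

Work:
Check pure NE:
(Stag, Stag): (12, 12) - no unilateral deviation beneficial
(Hare, Hare): (4, 4) - no unilateral deviation beneficial
Mixed NE: P1 plays Stag with p = 0.1111, P2 plays Stag with q = 0.1111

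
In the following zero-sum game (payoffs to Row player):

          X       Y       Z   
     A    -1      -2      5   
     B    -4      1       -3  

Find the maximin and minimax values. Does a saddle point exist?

Maximin = -2, Minimax = -1, Saddle: False

Work:
Row minimums: [-2, -4] → maximin = -2
Column maximums: [-1, 1, 5] → minimax = -1
No saddle point (maximin ≠ minimax). Mixed strategy needed.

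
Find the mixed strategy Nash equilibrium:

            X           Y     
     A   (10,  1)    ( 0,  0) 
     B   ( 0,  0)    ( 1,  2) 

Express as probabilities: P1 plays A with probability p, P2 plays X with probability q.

p = 0.6667, q = 0.0909

Work:
Find probabilities that make opponent indifferent:
P2 chooses q to make P1 indifferent between A and B
P1 chooses p to make P2 indifferent between X and Y
Mixed NE: P1 plays (A: 0.6667, B: 0.3333), P2 plays (X: 0.0909, Y: 0.9091)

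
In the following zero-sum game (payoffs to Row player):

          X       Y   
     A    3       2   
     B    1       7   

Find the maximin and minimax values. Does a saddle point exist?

Maximin = 2, Minimax = 3, Saddle: False

Work:
Row minimums: [2, 1] → maximin = 2
Column maximums: [3, 7] → minimax = 3
No saddle point (maximin ≠ minimax). Mixed strategy needed.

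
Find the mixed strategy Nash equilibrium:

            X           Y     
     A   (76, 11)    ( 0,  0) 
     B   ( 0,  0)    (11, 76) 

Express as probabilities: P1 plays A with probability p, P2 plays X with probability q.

p = 0.8736, q = 0.1264

Work:
Find probabilities that make opponent indifferent:
P2 chooses q to make P1 indifferent between A and B
P1 chooses p to make P2 indifferent between X and Y
Mixed NE: P1 plays (A: 0.8736, B: 0.1264), P2 plays (X: 0.1264, Y: 0.8736)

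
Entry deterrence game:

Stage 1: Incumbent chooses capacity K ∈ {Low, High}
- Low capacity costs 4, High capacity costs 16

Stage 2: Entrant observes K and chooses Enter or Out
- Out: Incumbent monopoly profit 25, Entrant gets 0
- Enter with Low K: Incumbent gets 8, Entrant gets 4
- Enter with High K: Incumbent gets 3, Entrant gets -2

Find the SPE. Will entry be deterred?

SPE: (High, Enter|Low, Out|High); Entry deterred. Incumbent net profit = 9

Work:
After Low K: Entrant enters (4 > 0)
After High K: Entrant stays out (-2 < 0)
Incumbent: Low → 8−4=4, High → 25−16=9
Incumbent chooses High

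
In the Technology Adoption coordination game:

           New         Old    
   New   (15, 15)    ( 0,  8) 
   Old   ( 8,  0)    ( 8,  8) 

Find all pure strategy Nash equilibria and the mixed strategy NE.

Pure NE: (New, New) and (Old, Old); Mixed NE: p = 0.5333, q = 0.5333

Work:
Check pure NE:
(New, New): (15, 15) - no unilateral deviation beneficial
(Old, Old): (8, 8) - no unilateral deviation beneficial
Mixed NE: P1 plays New with p = 0.5333, P2 plays New with q = 0.5333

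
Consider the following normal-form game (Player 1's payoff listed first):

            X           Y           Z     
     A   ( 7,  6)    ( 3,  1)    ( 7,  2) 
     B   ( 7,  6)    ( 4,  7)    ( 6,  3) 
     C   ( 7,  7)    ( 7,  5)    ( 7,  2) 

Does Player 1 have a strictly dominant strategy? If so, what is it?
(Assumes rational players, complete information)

No strictly dominant strategy exists for Player 1

Work:
A strategy strictly dominates another if it gives a strictly higher payoff against every opponent action. Compare each pair of P1's strategies column-by-column:
  A vs B: [7 vs 7, 3 vs 4, 7 vs 6] → A does not strictly dominate B (column X: 7 ≤ 7)
  A vs C: [7 vs 7, 3 vs 7, 7 vs 7] → A does not strictly dominate C (column X: 7 ≤ 7)
  B vs A: [7 vs 7, 4 vs 3, 6 vs 7] → B does not strictly dominate A (column X: 7 ≤ 7)
  B vs C: [7 vs 7, 4 vs 7, 6 vs 7] → B does not strictly dominate C (column X: 7 ≤ 7)
  C vs A: [7 vs 7, 7 vs 3, 7 vs 7] → C does not strictly dominate A (column X: 7 ≤ 7)
  C vs B: [7 vs 7, 7 vs 4, 7 vs 6] → C does not strictly dominate B (column X: 7 ≤ 7)
No single strategy strictly dominates all others → no strictly dominant strategy.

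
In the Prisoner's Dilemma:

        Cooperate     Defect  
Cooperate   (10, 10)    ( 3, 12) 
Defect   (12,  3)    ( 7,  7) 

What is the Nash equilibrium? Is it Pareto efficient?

(Defect, Defect) is NE; not Pareto efficient

Work:
Defect dominates Cooperate for both players:
If P2 cooperates: Defect (12) > Cooperate (10)
If P2 defects: Defect (7) > Cooperate (3)
NE: (Defect, Defect) with payoff (7, 7)
But (Cooperate, Cooperate) = (10, 10) Pareto dominates (7, 7)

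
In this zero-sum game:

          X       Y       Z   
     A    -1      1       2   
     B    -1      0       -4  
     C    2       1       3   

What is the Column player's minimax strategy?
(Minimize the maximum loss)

Column should play Y, value = 1

Work:
Column player minimizes Row's maximum payoff:
Column X: max payoff to Row = 2
Column Y: max payoff to Row = 1
Column Z: max payoff to Row = 3
Minimum is 1, achieved by column Y.
Minimax strategy: Y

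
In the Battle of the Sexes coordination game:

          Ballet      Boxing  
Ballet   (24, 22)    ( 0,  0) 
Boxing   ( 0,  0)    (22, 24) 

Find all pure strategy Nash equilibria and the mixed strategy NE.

Pure NE: (Ballet, Ballet) and (Boxing, Boxing); Mixed NE: p = 0.5217, q = 0.4783

Work:
Check pure NE:
(Ballet, Ballet): (24, 22) - no unilateral deviation beneficial
(Boxing, Boxing): (22, 24) - no unilateral deviation beneficial
Mixed NE: P1 plays Ballet with p = 0.5217, P2 plays Ballet with q = 0.4783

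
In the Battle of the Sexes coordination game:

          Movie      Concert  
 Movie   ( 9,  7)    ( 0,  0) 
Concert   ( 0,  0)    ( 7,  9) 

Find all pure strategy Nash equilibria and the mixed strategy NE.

Pure NE: (Movie, Movie) and (Concert, Concert); Mixed NE: p = 0.5625, q = 0.4375

Work:
Check pure NE:
(Movie, Movie): (9, 7) - no unilateral deviation beneficial
(Concert, Concert): (7, 9) - no unilateral deviation beneficial
Mixed NE: P1 plays Movie with p = 0.5625, P2 plays Movie with q = 0.4375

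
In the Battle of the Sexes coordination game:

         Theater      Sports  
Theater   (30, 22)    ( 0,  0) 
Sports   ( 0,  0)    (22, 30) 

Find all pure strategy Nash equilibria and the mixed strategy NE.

Pure NE: (Theater, Theater) and (Sports, Sports); Mixed NE: p = 0.5769, q = 0.4231

Work:
Check pure NE:
(Theater, Theater): (30, 22) - no unilateral deviation beneficial
(Sports, Sports): (22, 30) - no unilateral deviation beneficial
Mixed NE: P1 plays Theater with p = 0.5769, P2 plays Theater with q = 0.4231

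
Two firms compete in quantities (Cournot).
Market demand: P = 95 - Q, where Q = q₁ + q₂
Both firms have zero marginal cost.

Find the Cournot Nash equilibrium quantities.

q₁* = q₂* = 31.67; P* = 31.67

Work:
Profit: π_i = P·q_i = (a - q_i - q_j)·q_i
FOC: ∂π_i/∂q_i = a - 2q_i - q_j = 0
Reaction function: q_i = (95 - q_j)/2
Symmetry: q* = 95/3 = 31.67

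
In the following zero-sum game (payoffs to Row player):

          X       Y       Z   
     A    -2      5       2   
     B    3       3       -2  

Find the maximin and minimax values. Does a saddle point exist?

Maximin = -2, Minimax = 2, Saddle: False

Work:
Row minimums: [-2, -2] → maximin = -2
Column maximums: [3, 5, 2] → minimax = 2
No saddle point (maximin ≠ minimax). Mixed strategy needed.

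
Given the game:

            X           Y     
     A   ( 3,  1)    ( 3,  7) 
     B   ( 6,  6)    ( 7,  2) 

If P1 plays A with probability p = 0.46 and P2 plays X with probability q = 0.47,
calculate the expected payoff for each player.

E[P1] = 4.9062, E[P2] = 4.018

Work:
E[P1] = p·q·π₁(A,X) + p·(1-q)·π₁(A,Y) + (1-p)·q·π₁(B,X) + (1-p)·(1-q)·π₁(B,Y)
= 0.46·0.47·3 + 0.46·0.53·3 + 0.54·0.47·6 + 0.54·0.53·7
= 4.9062

E[P2] = 4.018 (similar calculation)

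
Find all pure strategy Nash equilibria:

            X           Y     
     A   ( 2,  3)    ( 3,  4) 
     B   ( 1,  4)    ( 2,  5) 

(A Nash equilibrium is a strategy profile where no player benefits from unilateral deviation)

Nash equilibrium: (A, Y)

Work:
Best responses:
  P1 vs X: payoffs [2, 1] → best response A (payoff 2)
  P1 vs Y: payoffs [3, 2] → best response A (payoff 3)
  P2 vs A: payoffs [3, 4] → best response Y (payoff 4)
  P2 vs B: payoffs [4, 5] → best response Y (payoff 5)
Mutual best responses: (A,Y) → Nash equilibria.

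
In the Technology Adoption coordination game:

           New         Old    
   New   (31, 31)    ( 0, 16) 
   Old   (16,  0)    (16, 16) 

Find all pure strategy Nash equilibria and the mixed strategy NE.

Pure NE: (New, New) and (Old, Old); Mixed NE: p = 0.5161, q = 0.5161

Work:
Check pure NE:
(New, New): (31, 31) - no unilateral deviation beneficial
(Old, Old): (16, 16) - no unilateral deviation beneficial
Mixed NE: P1 plays New with p = 0.5161, P2 plays New with q = 0.5161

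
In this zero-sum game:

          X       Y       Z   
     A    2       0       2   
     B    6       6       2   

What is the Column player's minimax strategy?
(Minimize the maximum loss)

Column should play Z, value = 2

Work:
Column player minimizes Row's maximum payoff:
Column X: max payoff to Row = 6
Column Y: max payoff to Row = 6
Column Z: max payoff to Row = 2
Minimum is 2, achieved by column Z.
Minimax strategy: Z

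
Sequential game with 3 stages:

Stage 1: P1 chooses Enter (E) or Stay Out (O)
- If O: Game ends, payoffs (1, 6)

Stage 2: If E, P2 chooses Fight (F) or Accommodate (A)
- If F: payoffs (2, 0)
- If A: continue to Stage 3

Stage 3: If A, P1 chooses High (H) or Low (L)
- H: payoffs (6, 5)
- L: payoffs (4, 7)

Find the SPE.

SPE: (E, A, H); Outcome (6, 5)

Work:
Stage 3: P1 chooses H (6 vs 4)
Stage 2: P2: F->0, A->5 (anticipating H). Choose A
Stage 1: P1: O->1, E->6 (anticipating A, H). Choose E
SPE path: E -> A -> H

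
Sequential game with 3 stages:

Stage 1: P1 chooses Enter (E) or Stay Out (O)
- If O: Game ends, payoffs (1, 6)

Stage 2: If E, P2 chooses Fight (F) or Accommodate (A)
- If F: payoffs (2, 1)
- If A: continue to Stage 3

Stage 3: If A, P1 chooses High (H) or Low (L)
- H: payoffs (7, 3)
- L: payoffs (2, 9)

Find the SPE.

SPE: (E, A, H); Outcome (7, 3)

Work:
Stage 3: P1 chooses H (7 vs 2)
Stage 2: P2: F->1, A->3 (anticipating H). Choose A
Stage 1: P1: O->1, E->7 (anticipating A, H). Choose E
SPE path: E -> A -> H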